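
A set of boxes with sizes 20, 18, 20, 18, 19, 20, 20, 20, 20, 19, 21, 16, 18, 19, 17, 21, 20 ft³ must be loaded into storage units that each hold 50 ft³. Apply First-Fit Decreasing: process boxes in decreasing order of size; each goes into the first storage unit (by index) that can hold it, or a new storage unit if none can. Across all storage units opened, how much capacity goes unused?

Sorted descending: 21, 21, 20, 20, 20, 20, 20, 20, 20, 19, 19, 19, 18, 18, 18, 17, 16.
Put 21 ft³ in storage unit 1; 29 ft³ remain.
Put 21 ft³ in storage unit 1; 8 ft³ remain.
Put 20 ft³ in storage unit 2; 30 ft³ remain.
Put 20 ft³ in storage unit 2; 10 ft³ remain.
Put 20 ft³ in storage unit 3; 30 ft³ remain.
Put 20 ft³ in storage unit 3; 10 ft³ remain.
Put 20 ft³ in storage unit 4; 30 ft³ remain.
Put 20 ft³ in storage unit 4; 10 ft³ remain.
Put 20 ft³ in storage unit 5; 30 ft³ remain.
Put 19 ft³ in storage unit 5; 11 ft³ remain.
Put 19 ft³ in storage unit 6; 31 ft³ remain.
Put 19 ft³ in storage unit 6; 12 ft³ remain.
Put 18 ft³ in storage unit 7; 32 ft³ remain.
Put 18 ft³ in storage unit 7; 14 ft³ remain.
Put 18 ft³ in storage unit 8; 32 ft³ remain.
Put 17 ft³ in storage unit 8; 15 ft³ remain.
Put 16 ft³ in storage unit 9; 34 ft³ remain.
9 storage units × 50 ft³ = 450 ft³; used 326 ft³; unused 124 ft³.

124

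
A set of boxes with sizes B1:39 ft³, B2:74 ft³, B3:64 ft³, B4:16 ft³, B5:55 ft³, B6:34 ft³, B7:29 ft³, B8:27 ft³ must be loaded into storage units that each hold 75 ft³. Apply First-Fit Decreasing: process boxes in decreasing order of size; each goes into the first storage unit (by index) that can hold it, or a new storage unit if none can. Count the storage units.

Sorted descending: 74, 64, 55, 39, 34, 29, 27, 16.
74 ft³ → storage unit 1 (remaining 1 ft³)
64 ft³ → storage unit 2 (remaining 11 ft³)
55 ft³ → storage unit 3 (remaining 20 ft³)
39 ft³ → storage unit 4 (remaining 36 ft³)
34 ft³ → storage unit 4 (remaining 2 ft³)
29 ft³ → storage unit 5 (remaining 46 ft³)
27 ft³ → storage unit 5 (remaining 19 ft³)
16 ft³ → storage unit 3 (remaining 4 ft³)
Final storage units: [74] [64] [55,16] [39,34] [29,27].

5 storage units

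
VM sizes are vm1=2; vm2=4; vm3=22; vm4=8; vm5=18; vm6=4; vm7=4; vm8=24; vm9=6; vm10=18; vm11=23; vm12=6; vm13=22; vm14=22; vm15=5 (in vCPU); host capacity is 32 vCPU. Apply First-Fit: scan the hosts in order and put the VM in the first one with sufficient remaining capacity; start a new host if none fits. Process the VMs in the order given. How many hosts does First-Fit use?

7

Put vm1 (2 vCPU) in host 1; 30 vCPU remain.
Put vm2 (4 vCPU) in host 1; 26 vCPU remain.
Put vm3 (22 vCPU) in host 1; 4 vCPU remain.
Put vm4 (8 vCPU) in host 2; 24 vCPU remain.
Put vm5 (18 vCPU) in host 2; 6 vCPU remain.
Put vm6 (4 vCPU) in host 1; 0 vCPU remain.
Put vm7 (4 vCPU) in host 2; 2 vCPU remain.
Put vm8 (24 vCPU) in host 3; 8 vCPU remain.
Put vm9 (6 vCPU) in host 3; 2 vCPU remain.
Put vm10 (18 vCPU) in host 4; 14 vCPU remain.
Put vm11 (23 vCPU) in host 5; 9 vCPU remain.
Put vm12 (6 vCPU) in host 4; 8 vCPU remain.
Put vm13 (22 vCPU) in host 6; 10 vCPU remain.
Put vm14 (22 vCPU) in host 7; 10 vCPU remain.
Put vm15 (5 vCPU) in host 4; 3 vCPU remain.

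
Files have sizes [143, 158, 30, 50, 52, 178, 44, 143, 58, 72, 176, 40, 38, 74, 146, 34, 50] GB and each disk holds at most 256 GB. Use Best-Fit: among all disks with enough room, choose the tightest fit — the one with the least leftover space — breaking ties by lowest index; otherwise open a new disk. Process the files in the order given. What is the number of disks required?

7 disks

Put 143 GB in disk 1; 113 GB remain.
Put 158 GB in disk 2; 98 GB remain.
Put 30 GB in disk 2; 68 GB remain.
Put 50 GB in disk 2; 18 GB remain.
Put 52 GB in disk 1; 61 GB remain.
Put 178 GB in disk 3; 78 GB remain.
Put 44 GB in disk 1; 17 GB remain.
Put 143 GB in disk 4; 113 GB remain.
Put 58 GB in disk 3; 20 GB remain.
Put 72 GB in disk 4; 41 GB remain.
Put 176 GB in disk 5; 80 GB remain.
Put 40 GB in disk 4; 1 GB remain.
Put 38 GB in disk 5; 42 GB remain.
Put 74 GB in disk 6; 182 GB remain.
Put 146 GB in disk 6; 36 GB remain.
Put 34 GB in disk 6; 2 GB remain.
Put 50 GB in disk 7; 206 GB remain.
Final disks: [143,52,44] [158,30,50] [178,58] [143,72,40] [176,38] [74,146,34] [50].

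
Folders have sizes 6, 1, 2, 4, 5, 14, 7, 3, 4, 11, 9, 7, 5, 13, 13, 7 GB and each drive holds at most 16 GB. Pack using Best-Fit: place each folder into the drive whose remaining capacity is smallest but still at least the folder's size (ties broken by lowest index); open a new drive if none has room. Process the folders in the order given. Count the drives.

8 drives

drive 1: place 6 GB, 10 GB left
drive 1: place 1 GB, 9 GB left
drive 1: place 2 GB, 7 GB left
drive 1: place 4 GB, 3 GB left
drive 2: place 5 GB, 11 GB left
drive 3: place 14 GB, 2 GB left
drive 2: place 7 GB, 4 GB left
drive 1: place 3 GB, 0 GB left
drive 2: place 4 GB, 0 GB left
drive 4: place 11 GB, 5 GB left
drive 5: place 9 GB, 7 GB left
drive 5: place 7 GB, 0 GB left
drive 4: place 5 GB, 0 GB left
drive 6: place 13 GB, 3 GB left
drive 7: place 13 GB, 3 GB left
drive 8: place 7 GB, 9 GB left
Final drives: [6,1,2,4,3] [5,7,4] [14] [11,5] [9,7] [13] [13] [7].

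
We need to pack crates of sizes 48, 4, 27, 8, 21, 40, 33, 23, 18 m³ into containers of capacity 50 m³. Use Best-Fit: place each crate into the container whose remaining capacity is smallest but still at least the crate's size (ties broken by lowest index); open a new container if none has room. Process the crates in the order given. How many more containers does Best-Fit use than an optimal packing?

Best-Fit: [48] [4,27,8] [21,23] [40] [33] [18] → 6 containers.
Total size 222 m³; any packing needs at least ⌈222/50⌉ = 5 containers.
An optimal packing achieves that bound: [48] [40,8] [33,4] [27,23] [21,18] → 5 containers.
Excess: 6 − 5 = 1.

1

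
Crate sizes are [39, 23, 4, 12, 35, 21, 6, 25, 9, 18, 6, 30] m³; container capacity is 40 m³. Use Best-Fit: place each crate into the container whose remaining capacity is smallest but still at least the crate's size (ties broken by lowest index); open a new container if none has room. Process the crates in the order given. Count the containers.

7 containers

container 1: place 39 m³, 1 m³ left
container 2: place 23 m³, 17 m³ left
container 2: place 4 m³, 13 m³ left
container 2: place 12 m³, 1 m³ left
container 3: place 35 m³, 5 m³ left
container 4: place 21 m³, 19 m³ left
container 4: place 6 m³, 13 m³ left
container 5: place 25 m³, 15 m³ left
container 4: place 9 m³, 4 m³ left
container 6: place 18 m³, 22 m³ left
container 5: place 6 m³, 9 m³ left
container 7: place 30 m³, 10 m³ left
Final containers: [39] [23,4,12] [35] [21,6,9] [25,6] [18] [30].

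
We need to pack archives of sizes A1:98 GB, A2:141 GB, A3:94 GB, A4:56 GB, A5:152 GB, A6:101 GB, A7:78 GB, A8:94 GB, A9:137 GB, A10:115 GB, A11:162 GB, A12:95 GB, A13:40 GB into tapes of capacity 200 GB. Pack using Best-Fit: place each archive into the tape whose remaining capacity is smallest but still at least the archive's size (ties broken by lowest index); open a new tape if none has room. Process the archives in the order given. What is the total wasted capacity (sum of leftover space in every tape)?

237

Put A1 (98 GB) in tape 1; 102 GB remain.
Put A2 (141 GB) in tape 2; 59 GB remain.
Put A3 (94 GB) in tape 1; 8 GB remain.
Put A4 (56 GB) in tape 2; 3 GB remain.
Put A5 (152 GB) in tape 3; 48 GB remain.
Put A6 (101 GB) in tape 4; 99 GB remain.
Put A7 (78 GB) in tape 4; 21 GB remain.
Put A8 (94 GB) in tape 5; 106 GB remain.
Put A9 (137 GB) in tape 6; 63 GB remain.
Put A10 (115 GB) in tape 7; 85 GB remain.
Put A11 (162 GB) in tape 8; 38 GB remain.
Put A12 (95 GB) in tape 5; 11 GB remain.
Put A13 (40 GB) in tape 3; 8 GB remain.
8 tapes × 200 GB = 1600 GB; used 1363 GB; unused 237 GB.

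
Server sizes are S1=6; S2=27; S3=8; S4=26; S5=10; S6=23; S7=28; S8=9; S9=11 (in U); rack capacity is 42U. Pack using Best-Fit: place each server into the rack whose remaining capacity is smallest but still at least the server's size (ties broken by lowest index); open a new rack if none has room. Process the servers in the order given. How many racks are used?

4

S1 (6U) → rack 1 (remaining 36U)
S2 (27U) → rack 1 (remaining 9U)
S3 (8U) → rack 1 (remaining 1U)
S4 (26U) → rack 2 (remaining 16U)
S5 (10U) → rack 2 (remaining 6U)
S6 (23U) → rack 3 (remaining 19U)
S7 (28U) → rack 4 (remaining 14U)
S8 (9U) → rack 4 (remaining 5U)
S9 (11U) → rack 3 (remaining 8U)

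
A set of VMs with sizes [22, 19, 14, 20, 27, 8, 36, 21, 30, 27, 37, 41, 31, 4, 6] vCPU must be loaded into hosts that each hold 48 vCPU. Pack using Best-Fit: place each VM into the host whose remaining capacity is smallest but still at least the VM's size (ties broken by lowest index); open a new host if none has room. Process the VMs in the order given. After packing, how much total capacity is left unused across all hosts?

Put 22 vCPU in host 1; 26 vCPU remain.
Put 19 vCPU in host 1; 7 vCPU remain.
Put 14 vCPU in host 2; 34 vCPU remain.
Put 20 vCPU in host 2; 14 vCPU remain.
Put 27 vCPU in host 3; 21 vCPU remain.
Put 8 vCPU in host 2; 6 vCPU remain.
Put 36 vCPU in host 4; 12 vCPU remain.
Put 21 vCPU in host 3; 0 vCPU remain.
Put 30 vCPU in host 5; 18 vCPU remain.
Put 27 vCPU in host 6; 21 vCPU remain.
Put 37 vCPU in host 7; 11 vCPU remain.
Put 41 vCPU in host 8; 7 vCPU remain.
Put 31 vCPU in host 9; 17 vCPU remain.
Put 4 vCPU in host 2; 2 vCPU remain.
Put 6 vCPU in host 1; 1 vCPU remain.
9 hosts × 48 vCPU = 432 vCPU; used 343 vCPU; unused 89 vCPU.

89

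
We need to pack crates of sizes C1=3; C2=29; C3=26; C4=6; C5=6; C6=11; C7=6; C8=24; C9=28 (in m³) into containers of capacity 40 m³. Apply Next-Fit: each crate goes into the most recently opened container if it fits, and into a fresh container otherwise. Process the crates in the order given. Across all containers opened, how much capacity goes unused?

61

container 1: place C1 (3 m³), 37 m³ left
container 1: place C2 (29 m³), 8 m³ left
container 2: place C3 (26 m³), 14 m³ left
container 2: place C4 (6 m³), 8 m³ left
container 2: place C5 (6 m³), 2 m³ left
container 3: place C6 (11 m³), 29 m³ left
container 3: place C7 (6 m³), 23 m³ left
container 4: place C8 (24 m³), 16 m³ left
container 5: place C9 (28 m³), 12 m³ left
5 containers × 40 m³ = 200 m³; used 139 m³; unused 61 m³.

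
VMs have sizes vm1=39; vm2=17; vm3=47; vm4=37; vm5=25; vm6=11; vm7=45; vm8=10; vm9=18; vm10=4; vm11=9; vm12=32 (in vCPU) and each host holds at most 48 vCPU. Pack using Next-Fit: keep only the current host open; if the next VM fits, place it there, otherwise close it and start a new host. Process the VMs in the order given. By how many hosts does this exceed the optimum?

1

Next-Fit: [39] [17] [47] [37] [25,11] [45] [10,18,4,9] [32] → 8 hosts.
Total size 294 vCPU; any packing needs at least ⌈294/48⌉ = 7 hosts.
An optimal packing achieves that bound: [47] [45] [39,9] [37,11] [32,10,4] [25,18] [17] → 7 hosts.
Excess: 8 − 7 = 1.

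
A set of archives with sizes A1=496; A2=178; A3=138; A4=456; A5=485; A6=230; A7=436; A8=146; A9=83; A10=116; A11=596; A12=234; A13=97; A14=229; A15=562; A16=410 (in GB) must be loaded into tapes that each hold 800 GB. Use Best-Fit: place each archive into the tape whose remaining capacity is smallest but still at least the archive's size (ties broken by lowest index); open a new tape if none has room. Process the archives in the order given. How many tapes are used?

Put A1 (496 GB) in tape 1; 304 GB remain.
Put A2 (178 GB) in tape 1; 126 GB remain.
Put A3 (138 GB) in tape 2; 662 GB remain.
Put A4 (456 GB) in tape 2; 206 GB remain.
Put A5 (485 GB) in tape 3; 315 GB remain.
Put A6 (230 GB) in tape 3; 85 GB remain.
Put A7 (436 GB) in tape 4; 364 GB remain.
Put A8 (146 GB) in tape 2; 60 GB remain.
Put A9 (83 GB) in tape 3; 2 GB remain.
Put A10 (116 GB) in tape 1; 10 GB remain.
Put A11 (596 GB) in tape 5; 204 GB remain.
Put A12 (234 GB) in tape 4; 130 GB remain.
Put A13 (97 GB) in tape 4; 33 GB remain.
Put A14 (229 GB) in tape 6; 571 GB remain.
Put A15 (562 GB) in tape 6; 9 GB remain.
Put A16 (410 GB) in tape 7; 390 GB remain.

7 tapes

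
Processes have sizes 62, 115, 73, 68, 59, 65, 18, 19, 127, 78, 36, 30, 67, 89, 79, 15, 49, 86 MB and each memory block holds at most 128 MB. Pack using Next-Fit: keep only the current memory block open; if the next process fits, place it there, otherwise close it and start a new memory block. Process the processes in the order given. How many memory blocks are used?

12

memory block 1: place 62 MB, 66 MB left
memory block 2: place 115 MB, 13 MB left
memory block 3: place 73 MB, 55 MB left
memory block 4: place 68 MB, 60 MB left
memory block 4: place 59 MB, 1 MB left
memory block 5: place 65 MB, 63 MB left
memory block 5: place 18 MB, 45 MB left
memory block 5: place 19 MB, 26 MB left
memory block 6: place 127 MB, 1 MB left
memory block 7: place 78 MB, 50 MB left
memory block 7: place 36 MB, 14 MB left
memory block 8: place 30 MB, 98 MB left
memory block 8: place 67 MB, 31 MB left
memory block 9: place 89 MB, 39 MB left
memory block 10: place 79 MB, 49 MB left
memory block 10: place 15 MB, 34 MB left
memory block 11: place 49 MB, 79 MB left
memory block 12: place 86 MB, 42 MB left
Final memory blocks: [62] [115] [73] [68,59] [65,18,19] [127] [78,36] [30,67] [89] [79,15] [49] [86].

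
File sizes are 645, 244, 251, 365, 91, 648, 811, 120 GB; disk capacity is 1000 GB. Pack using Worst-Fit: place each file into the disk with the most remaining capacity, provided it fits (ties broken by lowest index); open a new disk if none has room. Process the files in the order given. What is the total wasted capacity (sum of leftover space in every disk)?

645 GB → disk 1 (remaining 355 GB)
244 GB → disk 1 (remaining 111 GB)
251 GB → disk 2 (remaining 749 GB)
365 GB → disk 2 (remaining 384 GB)
91 GB → disk 2 (remaining 293 GB)
648 GB → disk 3 (remaining 352 GB)
811 GB → disk 4 (remaining 189 GB)
120 GB → disk 3 (remaining 232 GB)
4 disks × 1000 GB = 4000 GB; used 3175 GB; unused 825 GB.

825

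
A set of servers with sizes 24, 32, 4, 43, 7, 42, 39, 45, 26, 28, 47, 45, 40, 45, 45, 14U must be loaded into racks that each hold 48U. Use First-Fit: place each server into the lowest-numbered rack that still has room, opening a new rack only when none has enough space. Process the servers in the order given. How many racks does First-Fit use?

13

Put 24U in rack 1; 24U remain.
Put 32U in rack 2; 16U remain.
Put 4U in rack 1; 20U remain.
Put 43U in rack 3; 5U remain.
Put 7U in rack 1; 13U remain.
Put 42U in rack 4; 6U remain.
Put 39U in rack 5; 9U remain.
Put 45U in rack 6; 3U remain.
Put 26U in rack 7; 22U remain.
Put 28U in rack 8; 20U remain.
Put 47U in rack 9; 1U remain.
Put 45U in rack 10; 3U remain.
Put 40U in rack 11; 8U remain.
Put 45U in rack 12; 3U remain.
Put 45U in rack 13; 3U remain.
Put 14U in rack 2; 2U remain.
Final racks: [24,4,7] [32,14] [43] [42] [39] [45] [26] [28] [47] [45] [40] [45] [45].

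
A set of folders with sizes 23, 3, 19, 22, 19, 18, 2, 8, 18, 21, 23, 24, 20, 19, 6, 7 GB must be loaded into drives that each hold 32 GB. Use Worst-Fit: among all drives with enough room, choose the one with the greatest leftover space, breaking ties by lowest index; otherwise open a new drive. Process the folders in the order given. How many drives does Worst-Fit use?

23 GB → drive 1 (remaining 9 GB)
3 GB → drive 1 (remaining 6 GB)
19 GB → drive 2 (remaining 13 GB)
22 GB → drive 3 (remaining 10 GB)
19 GB → drive 4 (remaining 13 GB)
18 GB → drive 5 (remaining 14 GB)
2 GB → drive 5 (remaining 12 GB)
8 GB → drive 2 (remaining 5 GB)
18 GB → drive 6 (remaining 14 GB)
21 GB → drive 7 (remaining 11 GB)
23 GB → drive 8 (remaining 9 GB)
24 GB → drive 9 (remaining 8 GB)
20 GB → drive 10 (remaining 12 GB)
19 GB → drive 11 (remaining 13 GB)
6 GB → drive 6 (remaining 8 GB)
7 GB → drive 4 (remaining 6 GB)

11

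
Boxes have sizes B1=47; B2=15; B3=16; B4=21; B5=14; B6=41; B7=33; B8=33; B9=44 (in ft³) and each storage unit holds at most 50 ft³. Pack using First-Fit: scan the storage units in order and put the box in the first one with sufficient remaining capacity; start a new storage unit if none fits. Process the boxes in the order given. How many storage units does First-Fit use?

7

Put B1 (47 ft³) in storage unit 1; 3 ft³ remain.
Put B2 (15 ft³) in storage unit 2; 35 ft³ remain.
Put B3 (16 ft³) in storage unit 2; 19 ft³ remain.
Put B4 (21 ft³) in storage unit 3; 29 ft³ remain.
Put B5 (14 ft³) in storage unit 2; 5 ft³ remain.
Put B6 (41 ft³) in storage unit 4; 9 ft³ remain.
Put B7 (33 ft³) in storage unit 5; 17 ft³ remain.
Put B8 (33 ft³) in storage unit 6; 17 ft³ remain.
Put B9 (44 ft³) in storage unit 7; 6 ft³ remain.
Final storage units: [47] [15,16,14] [21] [41] [33] [33] [44].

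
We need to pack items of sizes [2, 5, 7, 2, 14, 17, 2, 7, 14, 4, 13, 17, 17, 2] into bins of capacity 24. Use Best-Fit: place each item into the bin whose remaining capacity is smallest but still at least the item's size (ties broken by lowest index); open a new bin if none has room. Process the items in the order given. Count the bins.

7 bins

bin 1: place 2, 22 left
bin 1: place 5, 17 left
bin 1: place 7, 10 left
bin 1: place 2, 8 left
bin 2: place 14, 10 left
bin 3: place 17, 7 left
bin 3: place 2, 5 left
bin 1: place 7, 1 left
bin 4: place 14, 10 left
bin 3: place 4, 1 left
bin 5: place 13, 11 left
bin 6: place 17, 7 left
bin 7: place 17, 7 left
bin 6: place 2, 5 left
Final bins: [2,5,7,2,7] [14] [17,2,4] [14] [13] [17,2] [17].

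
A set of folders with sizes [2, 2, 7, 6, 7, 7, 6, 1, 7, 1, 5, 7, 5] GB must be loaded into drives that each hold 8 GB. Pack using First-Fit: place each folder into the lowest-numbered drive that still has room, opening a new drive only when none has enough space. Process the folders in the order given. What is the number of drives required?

10 drives

2 GB → drive 1 (remaining 6 GB)
2 GB → drive 1 (remaining 4 GB)
7 GB → drive 2 (remaining 1 GB)
6 GB → drive 3 (remaining 2 GB)
7 GB → drive 4 (remaining 1 GB)
7 GB → drive 5 (remaining 1 GB)
6 GB → drive 6 (remaining 2 GB)
1 GB → drive 1 (remaining 3 GB)
7 GB → drive 7 (remaining 1 GB)
1 GB → drive 1 (remaining 2 GB)
5 GB → drive 8 (remaining 3 GB)
7 GB → drive 9 (remaining 1 GB)
5 GB → drive 10 (remaining 3 GB)
Final drives: [2,2,1,1] [7] [6] [7] [7] [6] [7] [5] [7] [5].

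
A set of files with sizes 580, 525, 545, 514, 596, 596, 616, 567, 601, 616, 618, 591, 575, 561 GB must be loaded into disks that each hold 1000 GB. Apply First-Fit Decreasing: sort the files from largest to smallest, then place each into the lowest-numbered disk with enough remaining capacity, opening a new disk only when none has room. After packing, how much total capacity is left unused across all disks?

5899

Sorted descending: 618, 616, 616, 601, 596, 596, 591, 580, 575, 567, 561, 545, 525, 514.
disk 1: place 618 GB, 382 GB left
disk 2: place 616 GB, 384 GB left
disk 3: place 616 GB, 384 GB left
disk 4: place 601 GB, 399 GB left
disk 5: place 596 GB, 404 GB left
disk 6: place 596 GB, 404 GB left
disk 7: place 591 GB, 409 GB left
disk 8: place 580 GB, 420 GB left
disk 9: place 575 GB, 425 GB left
disk 10: place 567 GB, 433 GB left
disk 11: place 561 GB, 439 GB left
disk 12: place 545 GB, 455 GB left
disk 13: place 525 GB, 475 GB left
disk 14: place 514 GB, 486 GB left
14 disks × 1000 GB = 14000 GB; used 8101 GB; unused 5899 GB.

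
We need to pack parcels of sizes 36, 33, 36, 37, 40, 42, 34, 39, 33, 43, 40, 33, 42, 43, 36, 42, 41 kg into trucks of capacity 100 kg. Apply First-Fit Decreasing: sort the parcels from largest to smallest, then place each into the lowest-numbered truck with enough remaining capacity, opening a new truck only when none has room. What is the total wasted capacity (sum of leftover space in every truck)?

150

Sorted descending: 43, 43, 42, 42, 42, 41, 40, 40, 39, 37, 36, 36, 36, 34, 33, 33, 33.
43 kg → truck 1 (remaining 57 kg)
43 kg → truck 1 (remaining 14 kg)
42 kg → truck 2 (remaining 58 kg)
42 kg → truck 2 (remaining 16 kg)
42 kg → truck 3 (remaining 58 kg)
41 kg → truck 3 (remaining 17 kg)
40 kg → truck 4 (remaining 60 kg)
40 kg → truck 4 (remaining 20 kg)
39 kg → truck 5 (remaining 61 kg)
37 kg → truck 5 (remaining 24 kg)
36 kg → truck 6 (remaining 64 kg)
36 kg → truck 6 (remaining 28 kg)
36 kg → truck 7 (remaining 64 kg)
34 kg → truck 7 (remaining 30 kg)
33 kg → truck 8 (remaining 67 kg)
33 kg → truck 8 (remaining 34 kg)
33 kg → truck 8 (remaining 1 kg)
8 trucks × 100 kg = 800 kg; used 650 kg; unused 150 kg.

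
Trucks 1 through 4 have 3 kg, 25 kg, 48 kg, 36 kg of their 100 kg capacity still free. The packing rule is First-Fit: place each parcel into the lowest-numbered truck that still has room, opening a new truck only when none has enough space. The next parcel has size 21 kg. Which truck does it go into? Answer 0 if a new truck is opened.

Trucks with room: truck 2 (25 kg), truck 3 (48 kg), truck 4 (36 kg).
The first with room is truck 2.

2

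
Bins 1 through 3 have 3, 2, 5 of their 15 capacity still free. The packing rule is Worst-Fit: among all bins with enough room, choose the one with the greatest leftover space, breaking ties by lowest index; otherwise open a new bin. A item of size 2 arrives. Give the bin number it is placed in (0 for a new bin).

Bins with room: bin 1 (3), bin 2 (2), bin 3 (5).
Most room is bin 3 with 5 free.

3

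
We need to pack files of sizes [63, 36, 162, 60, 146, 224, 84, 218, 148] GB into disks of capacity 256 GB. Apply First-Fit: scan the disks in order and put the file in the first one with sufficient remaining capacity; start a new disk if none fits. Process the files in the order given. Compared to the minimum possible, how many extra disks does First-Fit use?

1

First-Fit: [63,36,60,84] [162] [146] [224] [218] [148] → 6 disks.
Total size 1141 GB; any packing needs at least ⌈1141/256⌉ = 5 disks.
An optimal packing achieves that bound: [224] [218,36] [162,84] [148,63] [146,60] → 5 disks.
Excess: 6 − 5 = 1.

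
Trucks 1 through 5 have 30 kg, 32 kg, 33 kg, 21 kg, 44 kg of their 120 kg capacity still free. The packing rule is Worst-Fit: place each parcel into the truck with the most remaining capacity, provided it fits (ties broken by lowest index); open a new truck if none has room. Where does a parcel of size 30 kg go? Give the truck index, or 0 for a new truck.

Trucks with room: truck 1 (30 kg), truck 2 (32 kg), truck 3 (33 kg), truck 5 (44 kg).
Most room is truck 5 with 44 kg free.

5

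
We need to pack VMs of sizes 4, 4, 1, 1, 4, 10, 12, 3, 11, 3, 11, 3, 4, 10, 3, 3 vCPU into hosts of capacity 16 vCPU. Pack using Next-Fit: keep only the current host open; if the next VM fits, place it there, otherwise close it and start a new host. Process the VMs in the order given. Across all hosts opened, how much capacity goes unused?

Put 4 vCPU in host 1; 12 vCPU remain.
Put 4 vCPU in host 1; 8 vCPU remain.
Put 1 vCPU in host 1; 7 vCPU remain.
Put 1 vCPU in host 1; 6 vCPU remain.
Put 4 vCPU in host 1; 2 vCPU remain.
Put 10 vCPU in host 2; 6 vCPU remain.
Put 12 vCPU in host 3; 4 vCPU remain.
Put 3 vCPU in host 3; 1 vCPU remain.
Put 11 vCPU in host 4; 5 vCPU remain.
Put 3 vCPU in host 4; 2 vCPU remain.
Put 11 vCPU in host 5; 5 vCPU remain.
Put 3 vCPU in host 5; 2 vCPU remain.
Put 4 vCPU in host 6; 12 vCPU remain.
Put 10 vCPU in host 6; 2 vCPU remain.
Put 3 vCPU in host 7; 13 vCPU remain.
Put 3 vCPU in host 7; 10 vCPU remain.
7 hosts × 16 vCPU = 112 vCPU; used 87 vCPU; unused 25 vCPU.

25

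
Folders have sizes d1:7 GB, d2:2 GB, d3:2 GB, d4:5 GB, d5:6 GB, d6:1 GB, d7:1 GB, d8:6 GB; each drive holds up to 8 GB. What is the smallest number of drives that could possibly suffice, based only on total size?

Total size = 7 + 2 + 2 + 5 + 6 + 1 + 1 + 6 = 30 GB.
⌈30 / 8⌉ = 4.

4 drives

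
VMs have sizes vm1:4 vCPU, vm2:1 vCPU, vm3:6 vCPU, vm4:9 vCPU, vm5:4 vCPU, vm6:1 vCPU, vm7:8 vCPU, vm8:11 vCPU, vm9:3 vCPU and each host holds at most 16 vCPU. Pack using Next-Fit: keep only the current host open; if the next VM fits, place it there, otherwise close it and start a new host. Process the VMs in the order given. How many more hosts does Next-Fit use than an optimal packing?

1

Next-Fit: [4,1,6] [9,4,1] [8] [11,3] → 4 hosts.
Total size 47 vCPU; any packing needs at least ⌈47/16⌉ = 3 hosts.
An optimal packing achieves that bound: [11,4,1] [9,6,1] [8,4,3] → 3 hosts.
Excess: 4 − 3 = 1.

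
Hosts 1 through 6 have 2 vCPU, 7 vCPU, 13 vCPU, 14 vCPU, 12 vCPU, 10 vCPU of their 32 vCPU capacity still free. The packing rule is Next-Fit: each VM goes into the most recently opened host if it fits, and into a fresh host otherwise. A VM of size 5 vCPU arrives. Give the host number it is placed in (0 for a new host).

Next-Fit only looks at host 6, which has 10 vCPU free.
5 vCPU fits there.

6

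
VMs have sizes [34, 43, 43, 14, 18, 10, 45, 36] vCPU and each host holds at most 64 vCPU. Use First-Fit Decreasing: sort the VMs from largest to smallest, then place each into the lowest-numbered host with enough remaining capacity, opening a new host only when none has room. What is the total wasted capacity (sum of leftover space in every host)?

77

Sorted descending: 45, 43, 43, 36, 34, 18, 14, 10.
45 vCPU → host 1 (remaining 19 vCPU)
43 vCPU → host 2 (remaining 21 vCPU)
43 vCPU → host 3 (remaining 21 vCPU)
36 vCPU → host 4 (remaining 28 vCPU)
34 vCPU → host 5 (remaining 30 vCPU)
18 vCPU → host 1 (remaining 1 vCPU)
14 vCPU → host 2 (remaining 7 vCPU)
10 vCPU → host 3 (remaining 11 vCPU)
5 hosts × 64 vCPU = 320 vCPU; used 243 vCPU; unused 77 vCPU.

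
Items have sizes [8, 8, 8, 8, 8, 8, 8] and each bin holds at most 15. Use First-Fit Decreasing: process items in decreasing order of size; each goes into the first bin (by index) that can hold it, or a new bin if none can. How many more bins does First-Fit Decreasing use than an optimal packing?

0

First-Fit Decreasing: [8] [8] [8] [8] [8] [8] [8] → 7 bins.
7 items exceed 7.5 (half the capacity), and no two of those can share a bin, so at least 7 bins are needed.
So 7 is already optimal.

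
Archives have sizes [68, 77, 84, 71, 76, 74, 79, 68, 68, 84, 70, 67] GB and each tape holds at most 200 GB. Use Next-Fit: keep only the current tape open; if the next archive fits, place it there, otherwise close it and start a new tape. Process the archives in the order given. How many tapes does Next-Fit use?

tape 1: place 68 GB, 132 GB left
tape 1: place 77 GB, 55 GB left
tape 2: place 84 GB, 116 GB left
tape 2: place 71 GB, 45 GB left
tape 3: place 76 GB, 124 GB left
tape 3: place 74 GB, 50 GB left
tape 4: place 79 GB, 121 GB left
tape 4: place 68 GB, 53 GB left
tape 5: place 68 GB, 132 GB left
tape 5: place 84 GB, 48 GB left
tape 6: place 70 GB, 130 GB left
tape 6: place 67 GB, 63 GB left
Final tapes: [68,77] [84,71] [76,74] [79,68] [68,84] [70,67].

6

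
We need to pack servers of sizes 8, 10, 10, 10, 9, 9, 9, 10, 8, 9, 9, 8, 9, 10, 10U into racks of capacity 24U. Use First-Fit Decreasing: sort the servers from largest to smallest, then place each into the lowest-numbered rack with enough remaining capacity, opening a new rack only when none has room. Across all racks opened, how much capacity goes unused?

30

Sorted descending: 10, 10, 10, 10, 10, 10, 9, 9, 9, 9, 9, 9, 8, 8, 8.
rack 1: place 10U, 14U left
rack 1: place 10U, 4U left
rack 2: place 10U, 14U left
rack 2: place 10U, 4U left
rack 3: place 10U, 14U left
rack 3: place 10U, 4U left
rack 4: place 9U, 15U left
rack 4: place 9U, 6U left
rack 5: place 9U, 15U left
rack 5: place 9U, 6U left
rack 6: place 9U, 15U left
rack 6: place 9U, 6U left
rack 7: place 8U, 16U left
rack 7: place 8U, 8U left
rack 7: place 8U, 0U left
7 racks × 24U = 168U; used 138U; unused 30U.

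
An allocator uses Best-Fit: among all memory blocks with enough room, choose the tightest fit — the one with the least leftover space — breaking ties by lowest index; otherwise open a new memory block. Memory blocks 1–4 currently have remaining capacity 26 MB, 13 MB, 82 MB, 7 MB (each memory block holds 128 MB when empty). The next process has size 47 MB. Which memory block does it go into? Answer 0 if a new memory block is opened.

3

Memory blocks with room: memory block 3 (82 MB).
Tightest fit is memory block 3 with 82 MB free.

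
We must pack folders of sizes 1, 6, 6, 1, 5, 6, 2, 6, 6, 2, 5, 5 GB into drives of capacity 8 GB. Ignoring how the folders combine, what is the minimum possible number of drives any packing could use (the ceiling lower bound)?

7

Total size = 1 + 6 + 6 + 1 + 5 + 6 + 2 + 6 + 6 + 2 + 5 + 5 = 51 GB.
⌈51 / 8⌉ = 7.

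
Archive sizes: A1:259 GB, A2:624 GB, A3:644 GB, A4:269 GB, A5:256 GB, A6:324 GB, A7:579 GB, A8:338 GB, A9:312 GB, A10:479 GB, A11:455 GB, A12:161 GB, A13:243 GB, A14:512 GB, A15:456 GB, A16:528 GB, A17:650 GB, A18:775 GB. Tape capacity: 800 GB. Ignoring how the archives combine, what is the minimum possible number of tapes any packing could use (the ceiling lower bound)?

Total size = 259 + 624 + 644 + 269 + 256 + 324 + 579 + 338 + 312 + 479 + 455 + 161 + 243 + 512 + 456 + 528 + 650 + 775 = 7864 GB.
⌈7864 / 800⌉ = 10.

10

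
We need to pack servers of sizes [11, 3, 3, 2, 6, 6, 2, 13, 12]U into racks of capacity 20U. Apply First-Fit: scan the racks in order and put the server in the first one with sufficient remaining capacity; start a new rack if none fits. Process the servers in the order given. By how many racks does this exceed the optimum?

1

First-Fit: [11,3,3,2] [6,6,2] [13] [12] → 4 racks.
Total size 58U; any packing needs at least ⌈58/20⌉ = 3 racks.
An optimal packing achieves that bound: [13,6] [12,6,2] [11,3,3,2] → 3 racks.
Excess: 4 − 3 = 1.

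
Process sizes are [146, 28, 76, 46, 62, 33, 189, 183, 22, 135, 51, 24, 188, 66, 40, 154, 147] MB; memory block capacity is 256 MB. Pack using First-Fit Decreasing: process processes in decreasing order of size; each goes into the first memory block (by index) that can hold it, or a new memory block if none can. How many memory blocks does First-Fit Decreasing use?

7 memory blocks

Sorted descending: 189, 188, 183, 154, 147, 146, 135, 76, 66, 62, 51, 46, 40, 33, 28, 24, 22.
memory block 1: place 189 MB, 67 MB left
memory block 2: place 188 MB, 68 MB left
memory block 3: place 183 MB, 73 MB left
memory block 4: place 154 MB, 102 MB left
memory block 5: place 147 MB, 109 MB left
memory block 6: place 146 MB, 110 MB left
memory block 7: place 135 MB, 121 MB left
memory block 4: place 76 MB, 26 MB left
memory block 1: place 66 MB, 1 MB left
memory block 2: place 62 MB, 6 MB left
memory block 3: place 51 MB, 22 MB left
memory block 5: place 46 MB, 63 MB left
memory block 5: place 40 MB, 23 MB left
memory block 6: place 33 MB, 77 MB left
memory block 6: place 28 MB, 49 MB left
memory block 4: place 24 MB, 2 MB left
memory block 3: place 22 MB, 0 MB left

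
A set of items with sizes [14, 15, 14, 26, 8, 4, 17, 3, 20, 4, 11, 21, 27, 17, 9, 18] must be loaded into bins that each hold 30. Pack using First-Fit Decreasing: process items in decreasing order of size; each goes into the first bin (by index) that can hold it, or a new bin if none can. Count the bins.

Sorted descending: 27, 26, 21, 20, 18, 17, 17, 15, 14, 14, 11, 9, 8, 4, 4, 3.
bin 1: place 27, 3 left
bin 2: place 26, 4 left
bin 3: place 21, 9 left
bin 4: place 20, 10 left
bin 5: place 18, 12 left
bin 6: place 17, 13 left
bin 7: place 17, 13 left
bin 8: place 15, 15 left
bin 8: place 14, 1 left
bin 9: place 14, 16 left
bin 5: place 11, 1 left
bin 3: place 9, 0 left
bin 4: place 8, 2 left
bin 2: place 4, 0 left
bin 6: place 4, 9 left
bin 1: place 3, 0 left

9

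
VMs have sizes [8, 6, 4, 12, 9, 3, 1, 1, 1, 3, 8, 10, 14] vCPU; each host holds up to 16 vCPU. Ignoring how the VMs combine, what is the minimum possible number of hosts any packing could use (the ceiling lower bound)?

5

Total size = 8 + 6 + 4 + 12 + 9 + 3 + 1 + 1 + 1 + 3 + 8 + 10 + 14 = 80 vCPU.
⌈80 / 16⌉ = 5.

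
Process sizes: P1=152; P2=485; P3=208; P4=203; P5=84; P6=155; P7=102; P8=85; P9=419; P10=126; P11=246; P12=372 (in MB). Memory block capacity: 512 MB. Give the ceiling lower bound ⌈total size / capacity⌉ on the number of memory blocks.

Total size = 152 + 485 + 208 + 203 + 84 + 155 + 102 + 85 + 419 + 126 + 246 + 372 = 2637 MB.
⌈2637 / 512⌉ = 6.

6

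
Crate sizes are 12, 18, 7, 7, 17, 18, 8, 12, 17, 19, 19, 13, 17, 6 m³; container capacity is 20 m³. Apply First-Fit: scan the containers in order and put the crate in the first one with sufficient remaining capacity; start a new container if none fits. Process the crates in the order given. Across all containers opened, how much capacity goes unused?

30

container 1: place 12 m³, 8 m³ left
container 2: place 18 m³, 2 m³ left
container 1: place 7 m³, 1 m³ left
container 3: place 7 m³, 13 m³ left
container 4: place 17 m³, 3 m³ left
container 5: place 18 m³, 2 m³ left
container 3: place 8 m³, 5 m³ left
container 6: place 12 m³, 8 m³ left
container 7: place 17 m³, 3 m³ left
container 8: place 19 m³, 1 m³ left
container 9: place 19 m³, 1 m³ left
container 10: place 13 m³, 7 m³ left
container 11: place 17 m³, 3 m³ left
container 6: place 6 m³, 2 m³ left
11 containers × 20 m³ = 220 m³; used 190 m³; unused 30 m³.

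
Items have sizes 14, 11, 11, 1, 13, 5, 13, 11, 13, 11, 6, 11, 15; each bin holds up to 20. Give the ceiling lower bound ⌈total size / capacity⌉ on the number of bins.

Total size = 14 + 11 + 11 + 1 + 13 + 5 + 13 + 11 + 13 + 11 + 6 + 11 + 15 = 135.
⌈135 / 20⌉ = 7.

7 bins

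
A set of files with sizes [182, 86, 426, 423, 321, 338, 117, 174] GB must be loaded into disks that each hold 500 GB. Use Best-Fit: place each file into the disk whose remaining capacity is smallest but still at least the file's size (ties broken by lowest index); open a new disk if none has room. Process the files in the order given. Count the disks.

5 disks

Put 182 GB in disk 1; 318 GB remain.
Put 86 GB in disk 1; 232 GB remain.
Put 426 GB in disk 2; 74 GB remain.
Put 423 GB in disk 3; 77 GB remain.
Put 321 GB in disk 4; 179 GB remain.
Put 338 GB in disk 5; 162 GB remain.
Put 117 GB in disk 5; 45 GB remain.
Put 174 GB in disk 4; 5 GB remain.
Final disks: [182,86] [426] [423] [321,174] [338,117].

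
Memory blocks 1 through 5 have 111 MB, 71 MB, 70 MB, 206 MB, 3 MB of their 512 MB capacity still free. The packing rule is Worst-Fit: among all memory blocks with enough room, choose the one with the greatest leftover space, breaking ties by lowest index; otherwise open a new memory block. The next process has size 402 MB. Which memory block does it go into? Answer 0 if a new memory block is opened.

No memory block has ≥ 402 MB free, so a new memory block is opened.

0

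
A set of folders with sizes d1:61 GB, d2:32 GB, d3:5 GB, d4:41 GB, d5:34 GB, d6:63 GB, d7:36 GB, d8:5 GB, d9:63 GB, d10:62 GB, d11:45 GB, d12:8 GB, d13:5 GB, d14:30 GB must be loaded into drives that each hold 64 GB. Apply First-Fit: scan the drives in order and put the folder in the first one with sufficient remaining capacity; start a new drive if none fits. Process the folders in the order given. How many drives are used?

drive 1: place d1 (61 GB), 3 GB left
drive 2: place d2 (32 GB), 32 GB left
drive 2: place d3 (5 GB), 27 GB left
drive 3: place d4 (41 GB), 23 GB left
drive 4: place d5 (34 GB), 30 GB left
drive 5: place d6 (63 GB), 1 GB left
drive 6: place d7 (36 GB), 28 GB left
drive 2: place d8 (5 GB), 22 GB left
drive 7: place d9 (63 GB), 1 GB left
drive 8: place d10 (62 GB), 2 GB left
drive 9: place d11 (45 GB), 19 GB left
drive 2: place d12 (8 GB), 14 GB left
drive 2: place d13 (5 GB), 9 GB left
drive 4: place d14 (30 GB), 0 GB left
Final drives: [61] [32,5,5,8,5] [41] [34,30] [63] [36] [63] [62] [45].

9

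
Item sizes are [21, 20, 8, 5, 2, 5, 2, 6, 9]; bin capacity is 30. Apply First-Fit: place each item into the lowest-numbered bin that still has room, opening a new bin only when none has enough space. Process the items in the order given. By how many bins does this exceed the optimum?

0

First-Fit: [21,8] [20,5,2,2] [5,6,9] → 3 bins.
Total size 78; any packing needs at least ⌈78/30⌉ = 3 bins.
So 3 is already optimal.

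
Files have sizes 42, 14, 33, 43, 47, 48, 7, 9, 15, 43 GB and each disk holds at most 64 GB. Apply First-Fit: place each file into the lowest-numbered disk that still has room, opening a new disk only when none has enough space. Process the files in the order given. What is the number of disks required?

disk 1: place 42 GB, 22 GB left
disk 1: place 14 GB, 8 GB left
disk 2: place 33 GB, 31 GB left
disk 3: place 43 GB, 21 GB left
disk 4: place 47 GB, 17 GB left
disk 5: place 48 GB, 16 GB left
disk 1: place 7 GB, 1 GB left
disk 2: place 9 GB, 22 GB left
disk 2: place 15 GB, 7 GB left
disk 6: place 43 GB, 21 GB left

6 disks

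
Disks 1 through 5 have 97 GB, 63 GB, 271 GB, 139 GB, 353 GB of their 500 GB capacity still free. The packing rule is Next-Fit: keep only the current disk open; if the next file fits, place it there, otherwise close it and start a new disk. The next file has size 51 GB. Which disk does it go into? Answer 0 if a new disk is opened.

Next-Fit only looks at disk 5, which has 353 GB free.
51 GB fits there.

5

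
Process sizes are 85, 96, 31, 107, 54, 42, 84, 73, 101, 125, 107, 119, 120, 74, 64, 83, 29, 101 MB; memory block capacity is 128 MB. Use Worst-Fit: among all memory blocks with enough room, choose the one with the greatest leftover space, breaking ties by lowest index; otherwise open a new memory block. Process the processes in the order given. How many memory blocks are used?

85 MB → memory block 1 (remaining 43 MB)
96 MB → memory block 2 (remaining 32 MB)
31 MB → memory block 1 (remaining 12 MB)
107 MB → memory block 3 (remaining 21 MB)
54 MB → memory block 4 (remaining 74 MB)
42 MB → memory block 4 (remaining 32 MB)
84 MB → memory block 5 (remaining 44 MB)
73 MB → memory block 6 (remaining 55 MB)
101 MB → memory block 7 (remaining 27 MB)
125 MB → memory block 8 (remaining 3 MB)
107 MB → memory block 9 (remaining 21 MB)
119 MB → memory block 10 (remaining 9 MB)
120 MB → memory block 11 (remaining 8 MB)
74 MB → memory block 12 (remaining 54 MB)
64 MB → memory block 13 (remaining 64 MB)
83 MB → memory block 14 (remaining 45 MB)
29 MB → memory block 13 (remaining 35 MB)
101 MB → memory block 15 (remaining 27 MB)
Final memory blocks: [85,31] [96] [107] [54,42] [84] [73] [101] [125] [107] [119] [120] [74] [64,29] [83] [101].

15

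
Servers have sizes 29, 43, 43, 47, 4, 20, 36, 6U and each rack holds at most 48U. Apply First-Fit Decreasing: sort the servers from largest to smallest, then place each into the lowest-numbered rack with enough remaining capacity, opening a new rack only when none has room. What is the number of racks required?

Sorted descending: 47, 43, 43, 36, 29, 20, 6, 4.
47U → rack 1 (remaining 1U)
43U → rack 2 (remaining 5U)
43U → rack 3 (remaining 5U)
36U → rack 4 (remaining 12U)
29U → rack 5 (remaining 19U)
20U → rack 6 (remaining 28U)
6U → rack 4 (remaining 6U)
4U → rack 2 (remaining 1U)

6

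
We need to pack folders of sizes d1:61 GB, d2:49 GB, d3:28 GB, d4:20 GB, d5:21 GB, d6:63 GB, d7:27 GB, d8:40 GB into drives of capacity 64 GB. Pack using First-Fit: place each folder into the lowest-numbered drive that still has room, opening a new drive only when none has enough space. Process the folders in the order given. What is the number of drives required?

drive 1: place d1 (61 GB), 3 GB left
drive 2: place d2 (49 GB), 15 GB left
drive 3: place d3 (28 GB), 36 GB left
drive 3: place d4 (20 GB), 16 GB left
drive 4: place d5 (21 GB), 43 GB left
drive 5: place d6 (63 GB), 1 GB left
drive 4: place d7 (27 GB), 16 GB left
drive 6: place d8 (40 GB), 24 GB left

6 drives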